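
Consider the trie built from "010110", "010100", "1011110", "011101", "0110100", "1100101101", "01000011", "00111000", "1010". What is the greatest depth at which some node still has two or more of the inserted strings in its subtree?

4

Look for the deepest trie node that still has at least two words in its subtree.
"010100" and "010110" agree on "0101" (4 characters) before diverging; nothing deeper is shared.
Longest shared-prefix length: 4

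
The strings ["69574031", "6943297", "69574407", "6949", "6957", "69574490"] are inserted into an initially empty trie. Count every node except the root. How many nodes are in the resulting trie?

Trace insertions, counting only characters that open a new branch:
  "69574031" → 8 new (6, 9, 5, 7, 4, 0, 3, 1)
  "6943297" → prefix "69" already present; 5 new (4, 3, 2, 9, 7)
  "69574407" → prefix "69574" already present; 3 new (4, 0, 7)
  "6949" → prefix "694" already present; 1 new (9)
  "6957" → prefix "6957" already present; 0 new (none)
  "69574490" → prefix "695744" already present; 2 new (9, 0)
Total nodes = 8 + 5 + 3 + 1 + 0 + 2 = 19

19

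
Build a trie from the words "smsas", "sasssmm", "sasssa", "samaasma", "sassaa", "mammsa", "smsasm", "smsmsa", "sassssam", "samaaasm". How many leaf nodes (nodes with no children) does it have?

A leaf is a node with no children — equivalently, the end of a word that is not a proper prefix of any other stored word.
Those words: "mammsa", "samaaasm", "samaasma", "sassaa", "sasssa", "sasssmm", "sassssam", "smsasm", "smsmsa"
Leaf count: 9

9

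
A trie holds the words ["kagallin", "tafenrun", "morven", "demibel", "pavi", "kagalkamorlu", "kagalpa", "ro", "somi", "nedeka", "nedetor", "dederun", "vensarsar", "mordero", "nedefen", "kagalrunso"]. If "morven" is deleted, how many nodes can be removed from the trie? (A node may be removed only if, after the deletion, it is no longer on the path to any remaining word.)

3

Walk "morven" from the leaf back toward the root, removing each node that no remaining word uses.
The suffix "ven" (3 nodes) is used only by "morven"; the node for "mor" still has the child "d", so pruning stops there.
Nodes removed: 3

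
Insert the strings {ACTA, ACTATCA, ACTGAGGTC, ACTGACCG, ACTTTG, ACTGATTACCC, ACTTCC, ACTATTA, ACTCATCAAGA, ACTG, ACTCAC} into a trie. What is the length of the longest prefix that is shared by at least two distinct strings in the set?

The deepest shared node is where two words last agree before diverging.
e.g. "ACTATCA" and "ACTATTA" share the prefix "ACTAT" of length 5; no pair shares a longer one.
Longest shared-prefix length: 5

5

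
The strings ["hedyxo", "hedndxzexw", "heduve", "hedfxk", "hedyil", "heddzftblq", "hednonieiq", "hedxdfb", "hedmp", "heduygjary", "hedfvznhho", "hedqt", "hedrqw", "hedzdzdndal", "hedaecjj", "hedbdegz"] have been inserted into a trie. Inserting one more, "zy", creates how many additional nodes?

"zy" shares no prefix with any stored word, so all 2 characters open new nodes.
2 − 0 = 2 new nodes.

2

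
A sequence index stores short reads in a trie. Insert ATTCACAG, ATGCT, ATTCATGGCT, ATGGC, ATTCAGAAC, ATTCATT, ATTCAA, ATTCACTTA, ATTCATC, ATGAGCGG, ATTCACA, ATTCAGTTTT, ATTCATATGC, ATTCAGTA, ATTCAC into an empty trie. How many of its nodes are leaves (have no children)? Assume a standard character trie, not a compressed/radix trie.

Leaves are exactly the stored words that no other stored word extends.
Those words: "ATGAGCGG", "ATGCT", "ATGGC", "ATTCAA", "ATTCACAG", "ATTCACTTA", "ATTCAGAAC", "ATTCAGTA", "ATTCAGTTTT", "ATTCATATGC", "ATTCATC", "ATTCATGGCT", "ATTCATT"
Leaf count: 13

13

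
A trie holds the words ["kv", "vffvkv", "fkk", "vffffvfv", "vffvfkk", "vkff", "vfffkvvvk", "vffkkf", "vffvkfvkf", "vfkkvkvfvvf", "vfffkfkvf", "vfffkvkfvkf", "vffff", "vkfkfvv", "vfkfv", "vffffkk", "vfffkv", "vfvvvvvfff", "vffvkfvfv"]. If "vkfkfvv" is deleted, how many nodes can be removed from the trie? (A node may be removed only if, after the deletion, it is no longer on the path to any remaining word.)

4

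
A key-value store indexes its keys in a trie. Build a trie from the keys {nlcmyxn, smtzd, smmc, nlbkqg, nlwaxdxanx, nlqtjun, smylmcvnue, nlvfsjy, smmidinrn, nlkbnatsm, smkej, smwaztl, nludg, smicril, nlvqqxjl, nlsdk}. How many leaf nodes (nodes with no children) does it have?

Leaves are exactly the stored words that no other stored word extends.
Those words: "nlbkqg", "nlcmyxn", "nlkbnatsm", "nlqtjun", "nlsdk", "nludg", "nlvfsjy", "nlvqqxjl", "nlwaxdxanx", "smicril", "smkej", "smmc", "smmidinrn", "smtzd", "smwaztl", "smylmcvnue"
Leaf count: 16

16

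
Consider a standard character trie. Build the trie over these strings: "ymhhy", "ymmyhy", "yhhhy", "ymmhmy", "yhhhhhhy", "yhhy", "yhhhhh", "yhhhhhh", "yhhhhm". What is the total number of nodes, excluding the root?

Insert word by word; a character creates a node only if that edge doesn't already exist:
  "ymhhy" → 5 new (y, m, h, h, y)
  "ymmyhy" → prefix "ym" already present; 4 new (m, y, h, y)
  "yhhhy" → prefix "y" already present; 4 new (h, h, h, y)
  "ymmhmy" → prefix "ymm" already present; 3 new (h, m, y)
  "yhhhhhhy" → prefix "yhhh" already present; 4 new (h, h, h, y)
  "yhhy" → prefix "yhh" already present; 1 new (y)
  "yhhhhh" → prefix "yhhhhh" already present; 0 new (none)
  "yhhhhhh" → prefix "yhhhhhh" already present; 0 new (none)
  "yhhhhm" → prefix "yhhhh" already present; 1 new (m)
Total nodes = 5 + 4 + 4 + 3 + 4 + 1 + 0 + 0 + 1 = 22

22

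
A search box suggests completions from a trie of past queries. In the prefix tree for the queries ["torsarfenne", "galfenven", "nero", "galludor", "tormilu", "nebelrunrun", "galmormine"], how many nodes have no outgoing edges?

7

A leaf is a node with no children — equivalently, the end of a word that is not a proper prefix of any other stored word.
Those words: "galfenven", "galludor", "galmormine", "nebelrunrun", "nero", "tormilu", "torsarfenne"
Leaf count: 7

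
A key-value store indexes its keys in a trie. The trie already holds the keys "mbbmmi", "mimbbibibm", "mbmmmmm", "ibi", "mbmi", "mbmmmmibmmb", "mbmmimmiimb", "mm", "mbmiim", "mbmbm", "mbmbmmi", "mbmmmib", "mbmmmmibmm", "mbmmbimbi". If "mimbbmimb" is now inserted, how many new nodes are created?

Walking "mimbbmimb" from the root, the first 5 characters ("mimbb") follow existing edges; "m" is the first miss.
Each of the 4 remaining characters creates one node.

4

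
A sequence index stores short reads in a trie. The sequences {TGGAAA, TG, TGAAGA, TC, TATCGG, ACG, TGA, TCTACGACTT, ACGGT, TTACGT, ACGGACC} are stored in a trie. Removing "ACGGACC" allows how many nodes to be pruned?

3

After clearing the end-marker at "ACGGACC", prune upward until reaching a node still needed by another word.
The suffix "ACC" (3 nodes) is used only by "ACGGACC"; the node for "ACGG" still has the child "T", so pruning stops there.
Nodes removed: 3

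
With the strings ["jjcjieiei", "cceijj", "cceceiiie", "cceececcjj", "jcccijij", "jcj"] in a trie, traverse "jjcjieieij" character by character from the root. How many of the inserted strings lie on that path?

Walk "jjcjieieij" from the root; an end-of-word marker is hit whenever a stored word is a prefix of "jjcjieieij".
Prefixes of the query that are stored words: "jjcjieiei"
Count: 1

1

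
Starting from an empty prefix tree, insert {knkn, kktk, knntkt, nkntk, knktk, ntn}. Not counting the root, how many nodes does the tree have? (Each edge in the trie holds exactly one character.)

Insert word by word; a character creates a node only if that edge doesn't already exist:
  "knkn" → 4 new (k, n, k, n)
  "kktk" → prefix "k" already present; 3 new (k, t, k)
  "knntkt" → prefix "kn" already present; 4 new (n, t, k, t)
  "nkntk" → 5 new (n, k, n, t, k)
  "knktk" → prefix "knk" already present; 2 new (t, k)
  "ntn" → prefix "n" already present; 2 new (t, n)
Total nodes = 4 + 3 + 4 + 5 + 2 + 2 = 20

20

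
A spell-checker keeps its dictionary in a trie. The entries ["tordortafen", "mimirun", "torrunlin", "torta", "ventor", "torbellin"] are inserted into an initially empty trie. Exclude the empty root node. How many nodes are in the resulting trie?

38

Trie structure (* marks end of a word):
(root)
├─ m
│  └─ i
│     └─ m
│        └─ i
│           └─ r
│              └─ u
│                 └─ n *
├─ t
│  └─ o
│     └─ r
│        ├─ b
│        │  └─ e
│        │     └─ l
│        │        └─ l
│        │           └─ i
│        │              └─ n *
│        ├─ d
│        │  └─ o
│        │     └─ r
│        │        └─ t
│        │           └─ a
│        │              └─ f
│        │                 └─ e
│        │                    └─ n *
│        ├─ r
│        │  └─ u
│        │     └─ n
│        │        └─ l
│        │           └─ i
│        │              └─ n *
│        └─ t
│           └─ a *
└─ v
   └─ e
      └─ n
         └─ t
            └─ o
               └─ r *
Counting every labelled node above: 38.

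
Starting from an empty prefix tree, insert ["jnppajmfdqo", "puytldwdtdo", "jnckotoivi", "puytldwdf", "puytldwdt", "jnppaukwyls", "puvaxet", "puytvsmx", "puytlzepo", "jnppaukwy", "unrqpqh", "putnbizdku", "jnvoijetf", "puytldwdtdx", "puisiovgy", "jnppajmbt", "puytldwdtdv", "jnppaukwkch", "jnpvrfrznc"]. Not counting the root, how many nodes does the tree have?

For each word, the new-node count is its length minus the longest prefix already in the trie:
  "jnppajmfdqo" → 11 new (j, n, p, p, a, j, m, f, d, q, o)
  "puytldwdtdo" → 11 new (p, u, y, t, l, d, w, d, t, d, o)
  "jnckotoivi" → prefix "jn" already present; 8 new (c, k, o, t, o, i, v, i)
  "puytldwdf" → prefix "puytldwd" already present; 1 new (f)
  "puytldwdt" → prefix "puytldwdt" already present; 0 new (none)
  "jnppaukwyls" → prefix "jnppa" already present; 6 new (u, k, w, y, l, s)
  "puvaxet" → prefix "pu" already present; 5 new (v, a, x, e, t)
  "puytvsmx" → prefix "puyt" already present; 4 new (v, s, m, x)
  "puytlzepo" → prefix "puytl" already present; 4 new (z, e, p, o)
  "jnppaukwy" → prefix "jnppaukwy" already present; 0 new (none)
  "unrqpqh" → 7 new (u, n, r, q, p, q, h)
  "putnbizdku" → prefix "pu" already present; 8 new (t, n, b, i, z, d, k, u)
  "jnvoijetf" → prefix "jn" already present; 7 new (v, o, i, j, e, t, f)
  "puytldwdtdx" → prefix "puytldwdtd" already present; 1 new (x)
  "puisiovgy" → prefix "pu" already present; 7 new (i, s, i, o, v, g, y)
  "jnppajmbt" → prefix "jnppajm" already present; 2 new (b, t)
  "puytldwdtdv" → prefix "puytldwdtd" already present; 1 new (v)
  "jnppaukwkch" → prefix "jnppaukw" already present; 3 new (k, c, h)
  "jnpvrfrznc" → prefix "jnp" already present; 7 new (v, r, f, r, z, n, c)
Total nodes = 11 + 11 + 8 + 1 + 0 + 6 + 5 + 4 + 4 + 0 + 7 + 8 + 7 + 1 + 7 + 2 + 1 + 3 + 7 = 93

93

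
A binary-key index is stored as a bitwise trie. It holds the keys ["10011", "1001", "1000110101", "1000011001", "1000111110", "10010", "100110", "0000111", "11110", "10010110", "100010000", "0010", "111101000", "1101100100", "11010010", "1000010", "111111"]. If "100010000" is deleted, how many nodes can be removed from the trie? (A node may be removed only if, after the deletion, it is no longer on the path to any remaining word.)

4

A node on "100010000"'s path can go only if nothing else ends at it or branches off below it.
The suffix "0000" (4 nodes) is used only by "100010000"; the node for "10001" still has the child "1", so pruning stops there.
Nodes removed: 4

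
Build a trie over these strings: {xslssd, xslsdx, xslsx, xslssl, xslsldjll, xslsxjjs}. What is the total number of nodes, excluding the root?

18

Trie structure (* marks end of a word):
(root)
└─ x
   └─ s
      └─ l
         └─ s
            ├─ d
            │  └─ x *
            ├─ l
            │  └─ d
            │     └─ j
            │        └─ l
            │           └─ l *
            ├─ s
            │  ├─ d *
            │  └─ l *
            └─ x *
               └─ j
                  └─ j
                     └─ s *
Counting every labelled node above: 18.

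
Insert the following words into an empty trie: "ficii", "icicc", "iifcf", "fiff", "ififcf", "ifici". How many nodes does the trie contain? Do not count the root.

23

Trie structure (* marks end of a word):
(root)
├─ f
│  └─ i
│     ├─ c
│     │  └─ i
│     │     └─ i *
│     └─ f
│        └─ f *
└─ i
   ├─ c
   │  └─ i
   │     └─ c
   │        └─ c *
   ├─ f
   │  └─ i
   │     ├─ c
   │     │  └─ i *
   │     └─ f
   │        └─ c
   │           └─ f *
   └─ i
      └─ f
         └─ c
            └─ f *
Counting every labelled node above: 23.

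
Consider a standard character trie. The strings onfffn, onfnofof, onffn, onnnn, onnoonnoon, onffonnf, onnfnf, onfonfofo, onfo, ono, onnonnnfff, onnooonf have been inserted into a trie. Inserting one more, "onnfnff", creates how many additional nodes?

1

"onnfnf" is already a path in the trie; the remaining "f" must be added.
So 7 − 6 = 1 new nodes.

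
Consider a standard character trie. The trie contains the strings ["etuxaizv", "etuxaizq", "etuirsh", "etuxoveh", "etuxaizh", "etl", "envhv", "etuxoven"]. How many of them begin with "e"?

Traverse to the node for "e", then collect every word in that subtree.
Words under "e": envhv, etl, etuirsh, etuxaizh, etuxaizq, etuxaizv, etuxoveh, etuxoven
Count: 8

8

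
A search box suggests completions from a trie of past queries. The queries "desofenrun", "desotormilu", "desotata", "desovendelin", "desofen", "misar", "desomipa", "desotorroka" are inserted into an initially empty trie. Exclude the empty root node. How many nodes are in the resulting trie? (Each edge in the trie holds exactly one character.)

For each word, the new-node count is its length minus the longest prefix already in the trie:
  "desofenrun" → 10 new (d, e, s, o, f, e, n, r, u, n)
  "desotormilu" → prefix "deso" already present; 7 new (t, o, r, m, i, l, u)
  "desotata" → prefix "desot" already present; 3 new (a, t, a)
  "desovendelin" → prefix "deso" already present; 8 new (v, e, n, d, e, l, i, n)
  "desofen" → prefix "desofen" already present; 0 new (none)
  "misar" → 5 new (m, i, s, a, r)
  "desomipa" → prefix "deso" already present; 4 new (m, i, p, a)
  "desotorroka" → prefix "desotor" already present; 4 new (r, o, k, a)
Total nodes = 10 + 7 + 3 + 8 + 0 + 5 + 4 + 4 = 41

41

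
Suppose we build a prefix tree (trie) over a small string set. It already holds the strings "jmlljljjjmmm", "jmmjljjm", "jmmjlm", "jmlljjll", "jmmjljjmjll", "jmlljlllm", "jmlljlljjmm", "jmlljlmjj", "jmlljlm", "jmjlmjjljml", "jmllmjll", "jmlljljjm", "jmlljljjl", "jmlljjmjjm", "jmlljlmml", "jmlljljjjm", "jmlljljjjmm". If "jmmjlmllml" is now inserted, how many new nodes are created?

4

Walking "jmmjlmllml" from the root, the first 6 characters ("jmmjlm") follow existing edges; "l" is the first miss.
Each of the 4 remaining characters creates one node.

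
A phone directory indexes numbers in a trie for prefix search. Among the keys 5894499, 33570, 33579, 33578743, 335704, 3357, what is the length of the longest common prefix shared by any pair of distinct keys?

Look for the deepest trie node that still has at least two words in its subtree.
"33570" and "335704" agree on "33570" (5 characters) before diverging; nothing deeper is shared.
Longest shared-prefix length: 5

5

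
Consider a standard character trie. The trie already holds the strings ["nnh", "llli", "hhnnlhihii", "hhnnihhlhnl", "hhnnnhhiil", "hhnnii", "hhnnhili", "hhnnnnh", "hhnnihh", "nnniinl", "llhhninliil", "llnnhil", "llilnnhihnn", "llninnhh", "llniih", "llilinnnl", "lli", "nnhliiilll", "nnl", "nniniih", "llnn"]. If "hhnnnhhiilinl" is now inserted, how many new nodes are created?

3

Walking "hhnnnhhiilinl" from the root, the first 10 characters ("hhnnnhhiil") follow existing edges; "i" is the first miss.
New nodes needed: |"hhnnnhhiilinl"| − 10 = 13 − 10 = 3.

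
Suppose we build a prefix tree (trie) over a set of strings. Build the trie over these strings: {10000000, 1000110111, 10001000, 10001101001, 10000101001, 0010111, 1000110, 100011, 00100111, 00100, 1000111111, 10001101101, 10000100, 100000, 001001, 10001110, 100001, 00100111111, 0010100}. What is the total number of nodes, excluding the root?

50

Insert word by word; a character creates a node only if that edge doesn't already exist:
  "10000000" → 8 new (1, 0, 0, 0, 0, 0, 0, 0)
  "1000110111" → prefix "1000" already present; 6 new (1, 1, 0, 1, 1, 1)
  "10001000" → prefix "10001" already present; 3 new (0, 0, 0)
  "10001101001" → prefix "10001101" already present; 3 new (0, 0, 1)
  "10000101001" → prefix "10000" already present; 6 new (1, 0, 1, 0, 0, 1)
  "0010111" → 7 new (0, 0, 1, 0, 1, 1, 1)
  "1000110" → prefix "1000110" already present; 0 new (none)
  "100011" → prefix "100011" already present; 0 new (none)
  "00100111" → prefix "0010" already present; 4 new (0, 1, 1, 1)
  "00100" → prefix "00100" already present; 0 new (none)
  "1000111111" → prefix "100011" already present; 4 new (1, 1, 1, 1)
  "10001101101" → prefix "100011011" already present; 2 new (0, 1)
  "10000100" → prefix "1000010" already present; 1 new (0)
  "100000" → prefix "100000" already present; 0 new (none)
  "001001" → prefix "001001" already present; 0 new (none)
  "10001110" → prefix "1000111" already present; 1 new (0)
  "100001" → prefix "100001" already present; 0 new (none)
  "00100111111" → prefix "00100111" already present; 3 new (1, 1, 1)
  "0010100" → prefix "00101" already present; 2 new (0, 0)
Total nodes = 8 + 6 + 3 + 3 + 6 + 7 + 0 + 0 + 4 + 0 + 4 + 2 + 1 + 0 + 0 + 1 + 0 + 3 + 2 = 50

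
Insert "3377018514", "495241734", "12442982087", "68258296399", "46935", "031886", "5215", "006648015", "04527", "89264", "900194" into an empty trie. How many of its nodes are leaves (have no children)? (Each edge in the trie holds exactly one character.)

Leaves are exactly the stored words that no other stored word extends.
Those words: "006648015", "031886", "04527", "12442982087", "3377018514", "46935", "495241734", "5215", "68258296399", "89264", "900194"
Leaf count: 11

11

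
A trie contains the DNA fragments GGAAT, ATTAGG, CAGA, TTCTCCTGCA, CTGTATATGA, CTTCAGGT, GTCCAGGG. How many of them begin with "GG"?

1

Traverse to the node for "GG", then collect every word in that subtree.
Matches: "GGAAT"
Count: 1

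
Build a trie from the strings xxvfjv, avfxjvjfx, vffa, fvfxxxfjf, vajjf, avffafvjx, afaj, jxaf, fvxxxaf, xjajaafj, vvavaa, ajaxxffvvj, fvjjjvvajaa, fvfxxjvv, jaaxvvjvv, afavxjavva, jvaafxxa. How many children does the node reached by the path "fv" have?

The children of the "fv" node are the distinct next characters among strings starting with "fv".
Distinct next characters after "fv": f, j, x.
That node has 3 child edges.

3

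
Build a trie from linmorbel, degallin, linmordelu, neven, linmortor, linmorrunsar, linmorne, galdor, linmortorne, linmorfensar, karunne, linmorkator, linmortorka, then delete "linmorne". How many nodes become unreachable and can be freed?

2

A node on "linmorne"'s path can go only if nothing else ends at it or branches off below it.
The suffix "ne" (2 nodes) is used only by "linmorne"; the node for "linmor" still has the child "b", so pruning stops there.
Nodes removed: 2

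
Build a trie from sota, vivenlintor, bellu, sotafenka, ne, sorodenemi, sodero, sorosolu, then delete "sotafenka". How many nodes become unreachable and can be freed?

After clearing the end-marker at "sotafenka", prune upward until reaching a node still needed by another word.
The suffix "fenka" (5 nodes) is used only by "sotafenka"; "sota" is itself a stored word, so pruning stops there.
Nodes removed: 5

5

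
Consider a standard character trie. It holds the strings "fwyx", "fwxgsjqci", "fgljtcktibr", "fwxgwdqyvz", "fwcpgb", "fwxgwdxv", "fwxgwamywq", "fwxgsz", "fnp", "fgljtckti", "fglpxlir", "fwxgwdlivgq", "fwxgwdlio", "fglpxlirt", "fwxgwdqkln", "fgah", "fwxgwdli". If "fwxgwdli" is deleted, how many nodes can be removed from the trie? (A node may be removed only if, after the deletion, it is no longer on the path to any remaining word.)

0

After clearing the end-marker at "fwxgwdli", prune upward until reaching a node still needed by another word.
Every node on "fwxgwdli" is still needed (e.g. by "fwxgwdlivgq"), so nothing is freed.
Nodes removed: 0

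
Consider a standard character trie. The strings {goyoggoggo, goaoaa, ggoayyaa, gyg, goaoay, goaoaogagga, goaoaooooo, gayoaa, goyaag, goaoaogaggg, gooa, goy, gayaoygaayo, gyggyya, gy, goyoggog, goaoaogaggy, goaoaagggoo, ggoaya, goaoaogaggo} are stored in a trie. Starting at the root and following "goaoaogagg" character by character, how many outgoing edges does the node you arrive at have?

4

The children of the "goaoaogagg" node are the distinct next characters among strings starting with "goaoaogagg".
Characters that immediately follow "goaoaogagg" among the stored strings: {a, g, o, y}.
That node has 4 child edges.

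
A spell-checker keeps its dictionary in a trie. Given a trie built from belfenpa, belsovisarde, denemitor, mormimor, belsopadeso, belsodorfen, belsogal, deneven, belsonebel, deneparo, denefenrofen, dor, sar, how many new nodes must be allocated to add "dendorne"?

5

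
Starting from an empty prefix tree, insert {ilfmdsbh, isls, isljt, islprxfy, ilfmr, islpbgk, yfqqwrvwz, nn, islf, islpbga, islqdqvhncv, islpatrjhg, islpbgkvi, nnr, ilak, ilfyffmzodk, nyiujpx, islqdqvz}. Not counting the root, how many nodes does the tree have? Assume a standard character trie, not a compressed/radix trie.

Trace insertions, counting only characters that open a new branch:
  "ilfmdsbh" → 8 new (i, l, f, m, d, s, b, h)
  "isls" → prefix "i" already present; 3 new (s, l, s)
  "isljt" → prefix "isl" already present; 2 new (j, t)
  "islprxfy" → prefix "isl" already present; 5 new (p, r, x, f, y)
  "ilfmr" → prefix "ilfm" already present; 1 new (r)
  "islpbgk" → prefix "islp" already present; 3 new (b, g, k)
  "yfqqwrvwz" → 9 new (y, f, q, q, w, r, v, w, z)
  "nn" → 2 new (n, n)
  "islf" → prefix "isl" already present; 1 new (f)
  "islpbga" → prefix "islpbg" already present; 1 new (a)
  "islqdqvhncv" → prefix "isl" already present; 8 new (q, d, q, v, h, n, c, v)
  "islpatrjhg" → prefix "islp" already present; 6 new (a, t, r, j, h, g)
  "islpbgkvi" → prefix "islpbgk" already present; 2 new (v, i)
  "nnr" → prefix "nn" already present; 1 new (r)
  "ilak" → prefix "il" already present; 2 new (a, k)
  "ilfyffmzodk" → prefix "ilf" already present; 8 new (y, f, f, m, z, o, d, k)
  "nyiujpx" → prefix "n" already present; 6 new (y, i, u, j, p, x)
  "islqdqvz" → prefix "islqdqv" already present; 1 new (z)
Total nodes = 8 + 3 + 2 + 5 + 1 + 3 + 9 + 2 + 1 + 1 + 8 + 6 + 2 + 1 + 2 + 8 + 6 + 1 = 69

69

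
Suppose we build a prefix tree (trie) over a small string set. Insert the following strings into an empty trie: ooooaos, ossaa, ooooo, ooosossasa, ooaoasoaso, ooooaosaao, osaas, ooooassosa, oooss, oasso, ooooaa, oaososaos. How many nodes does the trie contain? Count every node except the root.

Insert word by word; a character creates a node only if that edge doesn't already exist:
  "ooooaos" → 7 new (o, o, o, o, a, o, s)
  "ossaa" → prefix "o" already present; 4 new (s, s, a, a)
  "ooooo" → prefix "oooo" already present; 1 new (o)
  "ooosossasa" → prefix "ooo" already present; 7 new (s, o, s, s, a, s, a)
  "ooaoasoaso" → prefix "oo" already present; 8 new (a, o, a, s, o, a, s, o)
  "ooooaosaao" → prefix "ooooaos" already present; 3 new (a, a, o)
  "osaas" → prefix "os" already present; 3 new (a, a, s)
  "ooooassosa" → prefix "ooooa" already present; 5 new (s, s, o, s, a)
  "oooss" → prefix "ooos" already present; 1 new (s)
  "oasso" → prefix "o" already present; 4 new (a, s, s, o)
  "ooooaa" → prefix "ooooa" already present; 1 new (a)
  "oaososaos" → prefix "oa" already present; 7 new (o, s, o, s, a, o, s)
Total nodes = 7 + 4 + 1 + 7 + 8 + 3 + 3 + 5 + 1 + 4 + 1 + 7 = 51

51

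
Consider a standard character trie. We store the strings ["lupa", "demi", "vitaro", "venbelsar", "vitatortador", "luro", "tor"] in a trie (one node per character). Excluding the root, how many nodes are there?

For each word, the new-node count is its length minus the longest prefix already in the trie:
  "lupa" → 4 new (l, u, p, a)
  "demi" → 4 new (d, e, m, i)
  "vitaro" → 6 new (v, i, t, a, r, o)
  "venbelsar" → prefix "v" already present; 8 new (e, n, b, e, l, s, a, r)
  "vitatortador" → prefix "vita" already present; 8 new (t, o, r, t, a, d, o, r)
  "luro" → prefix "lu" already present; 2 new (r, o)
  "tor" → 3 new (t, o, r)
Total nodes = 4 + 4 + 6 + 8 + 8 + 2 + 3 = 35

35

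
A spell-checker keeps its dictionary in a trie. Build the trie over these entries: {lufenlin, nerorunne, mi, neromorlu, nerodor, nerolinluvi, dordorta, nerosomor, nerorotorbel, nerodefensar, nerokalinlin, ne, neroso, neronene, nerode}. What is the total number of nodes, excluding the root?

73

Count nodes per top-level branch (shared prefixes stored once):
  'd'-branch (dordorta): 8 nodes
  'l'-branch (lufenlin): 8 nodes
  'm'-branch (mi): 2 nodes
  'n'-branch (ne, nerode, nerodefensar, nerodor, nerokalinlin, nerolinluvi, neromorlu, neronene, nerorotorbel, nerorunne, neroso, nerosomor): 55 nodes
Sum: 73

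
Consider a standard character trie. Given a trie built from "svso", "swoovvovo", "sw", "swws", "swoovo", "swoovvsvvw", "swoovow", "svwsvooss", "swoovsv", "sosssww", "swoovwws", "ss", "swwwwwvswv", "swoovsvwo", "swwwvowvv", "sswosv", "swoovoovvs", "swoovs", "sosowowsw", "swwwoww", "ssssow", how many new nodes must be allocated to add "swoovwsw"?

"swoovw" is already a path in the trie; the remaining "sw" must be added.
So 8 − 6 = 2 new nodes.

2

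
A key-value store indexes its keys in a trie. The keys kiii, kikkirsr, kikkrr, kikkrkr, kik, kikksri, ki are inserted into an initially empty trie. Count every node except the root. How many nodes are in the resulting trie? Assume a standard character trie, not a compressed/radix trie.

17

For each word, the new-node count is its length minus the longest prefix already in the trie:
  "kiii" → 4 new (k, i, i, i)
  "kikkirsr" → prefix "ki" already present; 6 new (k, k, i, r, s, r)
  "kikkrr" → prefix "kikk" already present; 2 new (r, r)
  "kikkrkr" → prefix "kikkr" already present; 2 new (k, r)
  "kik" → prefix "kik" already present; 0 new (none)
  "kikksri" → prefix "kikk" already present; 3 new (s, r, i)
  "ki" → prefix "ki" already present; 0 new (none)
Total nodes = 4 + 6 + 2 + 2 + 0 + 3 + 0 = 17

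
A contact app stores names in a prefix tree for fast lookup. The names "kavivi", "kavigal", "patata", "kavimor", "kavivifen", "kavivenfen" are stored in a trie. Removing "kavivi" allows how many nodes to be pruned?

A node on "kavivi"'s path can go only if nothing else ends at it or branches off below it.
Every node on "kavivi" is still needed (e.g. by "kavivifen"), so nothing is freed.
Nodes removed: 0

0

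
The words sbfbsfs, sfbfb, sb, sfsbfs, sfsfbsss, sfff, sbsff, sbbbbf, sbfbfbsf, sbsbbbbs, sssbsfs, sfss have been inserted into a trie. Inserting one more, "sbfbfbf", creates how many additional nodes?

The longest prefix of "sbfbfbf" already in the trie is "sbfbfb" (length 6).
New nodes needed: |"sbfbfbf"| − 6 = 7 − 6 = 1.

1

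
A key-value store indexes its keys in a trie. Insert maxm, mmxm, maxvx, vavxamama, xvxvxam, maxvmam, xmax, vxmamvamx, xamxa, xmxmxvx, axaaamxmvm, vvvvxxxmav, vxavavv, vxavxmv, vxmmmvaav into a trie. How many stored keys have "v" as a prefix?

6

Filter for entries beginning with "v":
Words under "v": vavxamama, vvvvxxxmav, vxavavv, vxavxmv, vxmamvamx, vxmmmvaav
Count: 6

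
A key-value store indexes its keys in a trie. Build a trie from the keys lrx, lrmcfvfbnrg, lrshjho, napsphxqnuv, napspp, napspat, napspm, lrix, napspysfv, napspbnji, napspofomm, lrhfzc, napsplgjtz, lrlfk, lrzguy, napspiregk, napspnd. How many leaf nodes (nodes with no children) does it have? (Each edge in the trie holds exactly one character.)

A leaf is a node with no children — equivalently, the end of a word that is not a proper prefix of any other stored word.
Those words: "lrhfzc", "lrix", "lrlfk", "lrmcfvfbnrg", "lrshjho", "lrx", "lrzguy", "napspat", "napspbnji", "napsphxqnuv", "napspiregk", "napsplgjtz", "napspm", "napspnd", "napspofomm", "napspp", "napspysfv"
Leaf count: 17

17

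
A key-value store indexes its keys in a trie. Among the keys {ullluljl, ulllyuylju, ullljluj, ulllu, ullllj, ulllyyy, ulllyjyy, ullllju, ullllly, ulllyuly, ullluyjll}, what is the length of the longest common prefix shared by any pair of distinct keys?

The deepest shared node is where two words last agree before diverging.
e.g. "ullllj" and "ullllju" share the prefix "ullllj" of length 6; no pair shares a longer one.
Longest shared-prefix length: 6

6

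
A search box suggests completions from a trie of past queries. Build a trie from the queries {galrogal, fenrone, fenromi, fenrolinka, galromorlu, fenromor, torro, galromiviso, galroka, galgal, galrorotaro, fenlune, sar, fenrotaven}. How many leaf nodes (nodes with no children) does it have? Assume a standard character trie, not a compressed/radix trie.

14

A leaf is a node with no children — equivalently, the end of a word that is not a proper prefix of any other stored word.
Those words: "fenlune", "fenrolinka", "fenromi", "fenromor", "fenrone", "fenrotaven", "galgal", "galrogal", "galroka", "galromiviso", "galromorlu", "galrorotaro", "sar", "torro"
Leaf count: 14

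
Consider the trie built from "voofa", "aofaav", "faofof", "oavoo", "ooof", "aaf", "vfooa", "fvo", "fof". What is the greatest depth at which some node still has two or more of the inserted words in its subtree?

1

Equivalently: take the maximum, over all pairs, of their longest common prefix length.
e.g. "aaf" and "aofaav" share the prefix "a" of length 1; no pair shares a longer one.
Longest shared-prefix length: 1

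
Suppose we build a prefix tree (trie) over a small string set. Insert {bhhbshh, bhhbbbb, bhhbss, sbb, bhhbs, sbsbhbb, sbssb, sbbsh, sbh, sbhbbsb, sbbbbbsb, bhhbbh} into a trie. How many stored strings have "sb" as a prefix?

7

Walk to "sb"; the words in its subtree are exactly those with that prefix.
Words under "sb": sbb, sbbbbbsb, sbbsh, sbh, sbhbbsb, sbsbhbb, sbssb
Count: 7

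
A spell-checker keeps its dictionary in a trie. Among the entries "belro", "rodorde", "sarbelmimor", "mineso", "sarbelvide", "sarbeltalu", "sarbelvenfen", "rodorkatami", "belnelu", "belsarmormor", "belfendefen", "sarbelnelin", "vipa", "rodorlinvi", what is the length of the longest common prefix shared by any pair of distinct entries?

7

The deepest shared node is where two words last agree before diverging.
"sarbelvenfen" and "sarbelvide" agree on "sarbelv" (7 characters) before diverging; nothing deeper is shared.
Longest shared-prefix length: 7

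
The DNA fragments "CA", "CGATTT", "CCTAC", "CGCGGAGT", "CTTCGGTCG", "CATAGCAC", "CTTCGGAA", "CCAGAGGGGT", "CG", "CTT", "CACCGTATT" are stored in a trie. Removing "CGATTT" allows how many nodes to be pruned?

A node on "CGATTT"'s path can go only if nothing else ends at it or branches off below it.
The suffix "ATTT" (4 nodes) is used only by "CGATTT"; the node for "CG" still has the child "C", so pruning stops there.
Nodes removed: 4

4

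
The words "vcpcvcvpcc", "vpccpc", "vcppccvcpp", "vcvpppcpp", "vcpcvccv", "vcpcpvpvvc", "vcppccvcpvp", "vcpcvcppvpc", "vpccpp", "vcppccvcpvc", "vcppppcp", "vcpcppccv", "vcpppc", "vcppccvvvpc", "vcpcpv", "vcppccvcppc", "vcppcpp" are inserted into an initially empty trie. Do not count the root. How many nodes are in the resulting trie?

Count nodes per top-level branch (shared prefixes stored once):
  'v'-branch (vcpcppccv, vcpcpv, vcpcpvpvvc, vcpcvccv, vcpcvcppvpc, vcpcvcvpcc, vcppccvcpp, vcppccvcppc, vcppccvcpvc, vcppccvcpvp, vcppccvvvpc, vcppcpp, vcpppc, vcppppcp, vcvpppcpp, vpccpc, vpccpp): 62 nodes
Sum: 62

62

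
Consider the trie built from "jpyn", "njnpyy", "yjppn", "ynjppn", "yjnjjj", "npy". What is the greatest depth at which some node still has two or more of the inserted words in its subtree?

The deepest shared node is where two words last agree before diverging.
"yjnjjj" and "yjppn" agree on "yj" (2 characters) before diverging; nothing deeper is shared.
Longest shared-prefix length: 2

2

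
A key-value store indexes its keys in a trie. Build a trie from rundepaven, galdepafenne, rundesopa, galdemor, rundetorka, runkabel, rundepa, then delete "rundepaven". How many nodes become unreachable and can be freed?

Walk "rundepaven" from the leaf back toward the root, removing each node that no remaining word uses.
The suffix "ven" (3 nodes) is used only by "rundepaven"; "rundepa" is itself a stored word, so pruning stops there.
Nodes removed: 3

3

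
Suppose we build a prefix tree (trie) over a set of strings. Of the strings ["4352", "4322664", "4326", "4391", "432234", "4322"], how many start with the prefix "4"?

Traverse to the node for "4", then collect every word in that subtree.
Words under "4": 4322, 432234, 4322664, 4326, 4352, 4391
Count: 6

6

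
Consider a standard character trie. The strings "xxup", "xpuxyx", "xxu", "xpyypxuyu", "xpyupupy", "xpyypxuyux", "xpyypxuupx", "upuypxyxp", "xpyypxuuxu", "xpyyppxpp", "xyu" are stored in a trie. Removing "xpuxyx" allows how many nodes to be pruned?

4

After clearing the end-marker at "xpuxyx", prune upward until reaching a node still needed by another word.
The suffix "uxyx" (4 nodes) is used only by "xpuxyx"; the node for "xp" still has the child "y", so pruning stops there.
Nodes removed: 4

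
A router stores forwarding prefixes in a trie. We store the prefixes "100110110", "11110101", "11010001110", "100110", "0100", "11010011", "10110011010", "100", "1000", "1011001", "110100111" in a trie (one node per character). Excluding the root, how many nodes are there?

Count nodes per top-level branch (shared prefixes stored once):
  '0'-branch (0100): 4 nodes
  '1'-branch (100, 1000, 100110, 100110110, 1011001, 10110011010, 11010001110, 11010011, 110100111, 11110101): 38 nodes
Sum: 42

42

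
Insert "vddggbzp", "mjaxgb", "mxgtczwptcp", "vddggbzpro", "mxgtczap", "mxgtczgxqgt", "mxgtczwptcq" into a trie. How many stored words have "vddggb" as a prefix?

2

Walk to "vddggb"; the words in its subtree are exactly those with that prefix.
Matches: "vddggbzp", "vddggbzpro"
Count: 2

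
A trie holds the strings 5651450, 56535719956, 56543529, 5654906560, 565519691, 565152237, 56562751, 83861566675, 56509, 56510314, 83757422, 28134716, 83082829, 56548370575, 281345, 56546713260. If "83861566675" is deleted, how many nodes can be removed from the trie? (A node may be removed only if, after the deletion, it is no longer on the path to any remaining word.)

After clearing the end-marker at "83861566675", prune upward until reaching a node still needed by another word.
The suffix "861566675" (9 nodes) is used only by "83861566675"; the node for "83" still has the child "7", so pruning stops there.
Nodes removed: 9

9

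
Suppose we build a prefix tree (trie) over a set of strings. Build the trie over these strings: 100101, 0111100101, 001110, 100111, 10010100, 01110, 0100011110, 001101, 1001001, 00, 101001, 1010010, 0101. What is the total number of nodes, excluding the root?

44

Insert word by word; a character creates a node only if that edge doesn't already exist:
  "100101" → 6 new (1, 0, 0, 1, 0, 1)
  "0111100101" → 10 new (0, 1, 1, 1, 1, 0, 0, 1, 0, 1)
  "001110" → prefix "0" already present; 5 new (0, 1, 1, 1, 0)
  "100111" → prefix "1001" already present; 2 new (1, 1)
  "10010100" → prefix "100101" already present; 2 new (0, 0)
  "01110" → prefix "0111" already present; 1 new (0)
  "0100011110" → prefix "01" already present; 8 new (0, 0, 0, 1, 1, 1, 1, 0)
  "001101" → prefix "0011" already present; 2 new (0, 1)
  "1001001" → prefix "10010" already present; 2 new (0, 1)
  "00" → prefix "00" already present; 0 new (none)
  "101001" → prefix "10" already present; 4 new (1, 0, 0, 1)
  "1010010" → prefix "101001" already present; 1 new (0)
  "0101" → prefix "010" already present; 1 new (1)
Total nodes = 6 + 10 + 5 + 2 + 2 + 1 + 8 + 2 + 2 + 0 + 4 + 1 + 1 = 44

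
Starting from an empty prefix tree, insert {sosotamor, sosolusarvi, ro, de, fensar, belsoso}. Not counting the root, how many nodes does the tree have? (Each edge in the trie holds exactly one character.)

For each word, the new-node count is its length minus the longest prefix already in the trie:
  "sosotamor" → 9 new (s, o, s, o, t, a, m, o, r)
  "sosolusarvi" → prefix "soso" already present; 7 new (l, u, s, a, r, v, i)
  "ro" → 2 new (r, o)
  "de" → 2 new (d, e)
  "fensar" → 6 new (f, e, n, s, a, r)
  "belsoso" → 7 new (b, e, l, s, o, s, o)
Total nodes = 9 + 7 + 2 + 2 + 6 + 7 = 33

33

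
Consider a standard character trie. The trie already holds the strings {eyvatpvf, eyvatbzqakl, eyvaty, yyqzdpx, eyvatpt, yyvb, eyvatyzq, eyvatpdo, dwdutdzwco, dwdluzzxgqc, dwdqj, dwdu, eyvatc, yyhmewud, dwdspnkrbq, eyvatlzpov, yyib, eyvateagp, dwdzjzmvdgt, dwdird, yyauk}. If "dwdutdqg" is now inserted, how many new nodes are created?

2

Walking "dwdutdqg" from the root, the first 6 characters ("dwdutd") follow existing edges; "q" is the first miss.
So 8 − 6 = 2 new nodes.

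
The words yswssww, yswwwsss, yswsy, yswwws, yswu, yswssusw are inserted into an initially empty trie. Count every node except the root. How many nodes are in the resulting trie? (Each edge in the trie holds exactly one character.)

17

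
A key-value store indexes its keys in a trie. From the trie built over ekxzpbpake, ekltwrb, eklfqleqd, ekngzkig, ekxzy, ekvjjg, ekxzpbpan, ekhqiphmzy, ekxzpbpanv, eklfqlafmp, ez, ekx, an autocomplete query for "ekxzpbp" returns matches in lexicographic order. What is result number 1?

Filter for "ekxzpbp…" and sort: "ekxzpbpake", "ekxzpbpan", "ekxzpbpanv"
Position 1: ekxzpbpake

ekxzpbpake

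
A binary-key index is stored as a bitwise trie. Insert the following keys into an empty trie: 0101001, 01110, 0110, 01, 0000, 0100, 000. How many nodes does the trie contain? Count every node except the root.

15

Trie structure (* marks end of a word):
(root)
└─ 0
   ├─ 0
   │  └─ 0 *
   │     └─ 0 *
   └─ 1 *
      ├─ 0
      │  ├─ 0 *
      │  └─ 1
      │     └─ 0
      │        └─ 0
      │           └─ 1 *
      └─ 1
         ├─ 0 *
         └─ 1
            └─ 0 *
Counting every labelled node above: 15.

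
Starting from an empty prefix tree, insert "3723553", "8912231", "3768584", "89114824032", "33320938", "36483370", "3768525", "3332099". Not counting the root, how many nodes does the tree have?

44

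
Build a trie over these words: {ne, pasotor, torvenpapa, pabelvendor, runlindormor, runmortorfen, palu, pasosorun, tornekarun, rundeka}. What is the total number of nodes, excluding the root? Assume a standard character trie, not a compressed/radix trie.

67

Trace insertions, counting only characters that open a new branch:
  "ne" → 2 new (n, e)
  "pasotor" → 7 new (p, a, s, o, t, o, r)
  "torvenpapa" → 10 new (t, o, r, v, e, n, p, a, p, a)
  "pabelvendor" → prefix "pa" already present; 9 new (b, e, l, v, e, n, d, o, r)
  "runlindormor" → 12 new (r, u, n, l, i, n, d, o, r, m, o, r)
  "runmortorfen" → prefix "run" already present; 9 new (m, o, r, t, o, r, f, e, n)
  "palu" → prefix "pa" already present; 2 new (l, u)
  "pasosorun" → prefix "paso" already present; 5 new (s, o, r, u, n)
  "tornekarun" → prefix "tor" already present; 7 new (n, e, k, a, r, u, n)
  "rundeka" → prefix "run" already present; 4 new (d, e, k, a)
Total nodes = 2 + 7 + 10 + 9 + 12 + 9 + 2 + 5 + 7 + 4 = 67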